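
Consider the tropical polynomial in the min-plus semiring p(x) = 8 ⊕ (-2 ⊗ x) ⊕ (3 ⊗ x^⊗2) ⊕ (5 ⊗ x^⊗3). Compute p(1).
p(1) = -1

A tropical monomial a ⊗ x^⊗i evaluates to a + i · x. Evaluating each term at x = 1:
  Term 0 contributes 8 + 0 · 1 = 8
  Term 1 contributes -2 + 1 · 1 = -1
  Term 2 contributes 3 + 2 · 1 = 5
  Term 3 contributes 5 + 3 · 1 = 8
p(1) = ⊕ of these = min[8, -1, 5, 8] = -1.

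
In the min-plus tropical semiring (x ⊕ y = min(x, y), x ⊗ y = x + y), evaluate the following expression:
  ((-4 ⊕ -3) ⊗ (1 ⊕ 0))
((-4 ⊕ -3) ⊗ (1 ⊕ 0)) = -4

Expand innermost to outermost. Recall ⊕ takes the minimum of its arguments and ⊗ takes their sum. Working out the expression ((-4 ⊕ -3) ⊗ (1 ⊕ 0)) gives -4.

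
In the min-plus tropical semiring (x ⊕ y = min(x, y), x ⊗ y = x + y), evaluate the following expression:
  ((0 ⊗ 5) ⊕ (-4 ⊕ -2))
((0 ⊗ 5) ⊕ (-4 ⊕ -2)) = -4

Expand innermost to outermost. Recall ⊕ takes the minimum of its arguments and ⊗ takes their sum. Working out the expression ((0 ⊗ 5) ⊕ (-4 ⊕ -2)) gives -4.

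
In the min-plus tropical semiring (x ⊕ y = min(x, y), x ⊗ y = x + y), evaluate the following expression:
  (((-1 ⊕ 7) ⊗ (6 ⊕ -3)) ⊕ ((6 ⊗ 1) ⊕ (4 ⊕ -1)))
(((-1 ⊕ 7) ⊗ (6 ⊕ -3)) ⊕ ((6 ⊗ 1) ⊕ (4 ⊕ -1))) = -4

Expand innermost to outermost. Recall ⊕ takes the minimum of its arguments and ⊗ takes their sum. Working out the expression (((-1 ⊕ 7) ⊗ (6 ⊕ -3)) ⊕ ((6 ⊗ 1) ⊕ (4 ⊕ -1))) gives -4.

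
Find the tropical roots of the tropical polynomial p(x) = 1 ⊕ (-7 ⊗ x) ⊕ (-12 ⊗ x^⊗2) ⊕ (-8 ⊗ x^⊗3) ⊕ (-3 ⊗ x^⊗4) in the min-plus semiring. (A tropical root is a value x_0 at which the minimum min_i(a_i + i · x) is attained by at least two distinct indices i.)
Roots: {-5, -4, 5, 8}

Each tropical root is a break point of the lower envelope of the lines y = a_i + i · x (there are 5 lines, with slopes 0, 1, ..., 4). Only the lines that attain the minimum somewhere contribute to roots; other lines are dominated. Here the surviving (envelope) indices are i = 4, i = 3, i = 2, i = 1, i = 0.
Intersections between consecutive envelope lines give the roots: for adjacent envelope indices i < j the intersection is x = (a_i − a_j) / (j − i). Reading off the sorted break points: {-5, -4, 5, 8}.
Verification: at each break x_0, at least two indices attain the minimum of min_i(a_i + i · x_0).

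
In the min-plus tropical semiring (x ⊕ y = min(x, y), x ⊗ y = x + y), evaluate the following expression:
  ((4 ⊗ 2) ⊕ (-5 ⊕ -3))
((4 ⊗ 2) ⊕ (-5 ⊕ -3)) = -5

Expand innermost to outermost. Recall ⊕ takes the minimum of its arguments and ⊗ takes their sum. Working out the expression ((4 ⊗ 2) ⊕ (-5 ⊕ -3)) gives -5.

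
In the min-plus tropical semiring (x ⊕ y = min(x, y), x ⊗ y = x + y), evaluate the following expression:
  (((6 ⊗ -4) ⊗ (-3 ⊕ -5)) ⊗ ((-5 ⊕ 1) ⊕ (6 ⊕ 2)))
(((6 ⊗ -4) ⊗ (-3 ⊕ -5)) ⊗ ((-5 ⊕ 1) ⊕ (6 ⊕ 2))) = -8

Expand innermost to outermost. Recall ⊕ takes the minimum of its arguments and ⊗ takes their sum. Working out the expression (((6 ⊗ -4) ⊗ (-3 ⊕ -5)) ⊗ ((-5 ⊕ 1) ⊕ (6 ⊕ 2))) gives -8.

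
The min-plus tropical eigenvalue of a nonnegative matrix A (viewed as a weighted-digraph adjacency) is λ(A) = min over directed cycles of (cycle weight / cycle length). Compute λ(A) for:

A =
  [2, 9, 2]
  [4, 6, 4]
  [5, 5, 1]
λ(A) = 1

Enumerate directed cycles and compute their means (weight / length). Sample:
  cycle 0 → 0: weight = 2, length = 1, mean = 2/1 ≈ 2.000
  cycle 1 → 1: weight = 6, length = 1, mean = 6/1 ≈ 6.000
  cycle 2 → 2: weight = 1, length = 1, mean = 1/1 ≈ 1.000
  cycle 0 → 1 → 0: weight = 13, length = 2, mean = 13/2 ≈ 6.500
  cycle 0 → 2 → 0: weight = 7, length = 2, mean = 7/2 ≈ 3.500
  cycle 1 → 0 → 1: weight = 13, length = 2, mean = 13/2 ≈ 6.500
Minimum mean = 1.000, attained e.g. along the cycle 2 → 2 with weight 1 and length 1. So λ(A) = 1/1 = 1.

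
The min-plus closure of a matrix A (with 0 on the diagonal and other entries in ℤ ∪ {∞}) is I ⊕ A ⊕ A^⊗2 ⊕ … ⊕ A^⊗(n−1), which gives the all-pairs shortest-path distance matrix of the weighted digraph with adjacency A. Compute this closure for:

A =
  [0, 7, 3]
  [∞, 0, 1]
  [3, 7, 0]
Closure =
  [0, 7, 3]
  [4, 0, 1]
  [3, 7, 0]

This is the Floyd-Warshall all-pairs shortest-path computation. For each intermediate vertex k = 0, 1, …, 2, update dist[i][j] ← min(dist[i][j], dist[i][k] + dist[k][j]). The final matrix gives, for each (i, j), the minimum total weight of any directed path from i to j (possibly empty when i = j).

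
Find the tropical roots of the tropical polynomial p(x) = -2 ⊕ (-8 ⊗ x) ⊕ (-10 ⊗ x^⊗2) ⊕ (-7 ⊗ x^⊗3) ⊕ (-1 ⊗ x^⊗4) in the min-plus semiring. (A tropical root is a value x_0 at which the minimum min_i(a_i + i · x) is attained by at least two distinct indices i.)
Roots: {-6, -3, 2, 6}

Each tropical root is a break point of the lower envelope of the lines y = a_i + i · x (there are 5 lines, with slopes 0, 1, ..., 4). Only the lines that attain the minimum somewhere contribute to roots; other lines are dominated. Here the surviving (envelope) indices are i = 4, i = 3, i = 2, i = 1, i = 0.
Intersections between consecutive envelope lines give the roots: for adjacent envelope indices i < j the intersection is x = (a_i − a_j) / (j − i). Reading off the sorted break points: {-6, -3, 2, 6}.
Verification: at each break x_0, at least two indices attain the minimum of min_i(a_i + i · x_0).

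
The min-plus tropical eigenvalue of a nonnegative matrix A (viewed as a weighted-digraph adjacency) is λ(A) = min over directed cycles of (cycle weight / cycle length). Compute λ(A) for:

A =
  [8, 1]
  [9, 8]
λ(A) = 5

Enumerate directed cycles and compute their means (weight / length). Sample:
  cycle 0 → 0: weight = 8, length = 1, mean = 8/1 ≈ 8.000
  cycle 1 → 1: weight = 8, length = 1, mean = 8/1 ≈ 8.000
  cycle 0 → 1 → 0: weight = 10, length = 2, mean = 10/2 ≈ 5.000
  cycle 1 → 0 → 1: weight = 10, length = 2, mean = 10/2 ≈ 5.000
Minimum mean = 5.000, attained e.g. along the cycle 0 → 1 → 0 with weight 10 and length 2. So λ(A) = 10/2 = 5.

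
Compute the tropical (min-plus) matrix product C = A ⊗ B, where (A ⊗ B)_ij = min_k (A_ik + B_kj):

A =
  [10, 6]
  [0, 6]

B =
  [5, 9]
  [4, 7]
A ⊗ B =
  [10, 13]
  [5, 9]

Apply the min-plus product entry-by-entry:
  C[0][0] = min over k of (A[0][0] + B[0][0] = 10 + 5 = 15, A[0][1] + B[1][0] = 6 + 4 = 10) = 10 (attained at k = 1)
  C[0][1] = min over k of (A[0][0] + B[0][1] = 10 + 9 = 19, A[0][1] + B[1][1] = 6 + 7 = 13) = 13 (attained at k = 1)
  C[1][0] = min over k of (A[1][0] + B[0][0] = 0 + 5 = 5, A[1][1] + B[1][0] = 6 + 4 = 10) = 5 (attained at k = 0)
  C[1][1] = min over k of (A[1][0] + B[0][1] = 0 + 9 = 9, A[1][1] + B[1][1] = 6 + 7 = 13) = 9 (attained at k = 0)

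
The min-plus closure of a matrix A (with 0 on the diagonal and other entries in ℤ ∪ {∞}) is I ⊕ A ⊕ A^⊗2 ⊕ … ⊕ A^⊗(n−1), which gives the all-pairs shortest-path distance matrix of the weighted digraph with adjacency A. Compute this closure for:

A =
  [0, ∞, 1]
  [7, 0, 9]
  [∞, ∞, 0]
Closure =
  [0, ∞, 1]
  [7, 0, 8]
  [∞, ∞, 0]

This is the Floyd-Warshall all-pairs shortest-path computation. For each intermediate vertex k = 0, 1, …, 2, update dist[i][j] ← min(dist[i][j], dist[i][k] + dist[k][j]). The final matrix gives, for each (i, j), the minimum total weight of any directed path from i to j (possibly empty when i = j).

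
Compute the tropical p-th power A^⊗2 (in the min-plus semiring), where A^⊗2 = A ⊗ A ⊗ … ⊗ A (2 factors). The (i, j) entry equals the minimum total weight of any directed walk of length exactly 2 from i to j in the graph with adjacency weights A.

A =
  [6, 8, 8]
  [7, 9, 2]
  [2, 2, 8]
A^⊗2 =
  [10, 10, 10]
  [4, 4, 10]
  [8, 10, 4]

Each entry (A^⊗2)_ij equals the minimum over all length-2 walks i = v_0 → v_1 → … → v_2 = j of Σ_t A[v_t][v_{t+1}]. For example, for (i, j) = (0, 2) we minimise over 3 possible intermediate vertex sequences; the minimum is 10, attained along the walk 0 → 1 → 2.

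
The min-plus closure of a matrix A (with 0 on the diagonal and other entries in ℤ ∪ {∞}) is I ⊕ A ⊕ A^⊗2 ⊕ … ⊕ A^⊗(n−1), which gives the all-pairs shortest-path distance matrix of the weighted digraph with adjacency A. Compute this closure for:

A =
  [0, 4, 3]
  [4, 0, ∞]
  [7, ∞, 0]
Closure =
  [0, 4, 3]
  [4, 0, 7]
  [7, 11, 0]

This is the Floyd-Warshall all-pairs shortest-path computation. For each intermediate vertex k = 0, 1, …, 2, update dist[i][j] ← min(dist[i][j], dist[i][k] + dist[k][j]). The final matrix gives, for each (i, j), the minimum total weight of any directed path from i to j (possibly empty when i = j).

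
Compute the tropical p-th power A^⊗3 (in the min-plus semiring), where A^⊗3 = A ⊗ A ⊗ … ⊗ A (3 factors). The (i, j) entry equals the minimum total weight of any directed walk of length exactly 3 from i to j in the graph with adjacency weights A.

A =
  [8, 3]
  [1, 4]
A^⊗3 =
  [8, 7]
  [5, 8]

Each entry (A^⊗3)_ij equals the minimum over all length-3 walks i = v_0 → v_1 → … → v_3 = j of Σ_t A[v_t][v_{t+1}]. For example, for (i, j) = (0, 1) we minimise over 4 possible intermediate vertex sequences; the minimum is 7, attained along the walk 0 → 1 → 0 → 1.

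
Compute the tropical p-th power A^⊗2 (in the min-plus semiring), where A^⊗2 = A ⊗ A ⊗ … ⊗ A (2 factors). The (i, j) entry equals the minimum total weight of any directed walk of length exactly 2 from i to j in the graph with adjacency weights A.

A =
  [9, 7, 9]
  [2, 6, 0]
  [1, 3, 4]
A^⊗2 =
  [9, 12, 7]
  [1, 3, 4]
  [5, 7, 3]

Each entry (A^⊗2)_ij equals the minimum over all length-2 walks i = v_0 → v_1 → … → v_2 = j of Σ_t A[v_t][v_{t+1}]. For example, for (i, j) = (0, 2) we minimise over 3 possible intermediate vertex sequences; the minimum is 7, attained along the walk 0 → 1 → 2.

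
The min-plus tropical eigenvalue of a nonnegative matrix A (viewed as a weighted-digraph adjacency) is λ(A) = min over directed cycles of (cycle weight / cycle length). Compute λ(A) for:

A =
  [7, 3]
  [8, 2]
λ(A) = 2

Enumerate directed cycles and compute their means (weight / length). Sample:
  cycle 0 → 0: weight = 7, length = 1, mean = 7/1 ≈ 7.000
  cycle 1 → 1: weight = 2, length = 1, mean = 2/1 ≈ 2.000
  cycle 0 → 1 → 0: weight = 11, length = 2, mean = 11/2 ≈ 5.500
  cycle 1 → 0 → 1: weight = 11, length = 2, mean = 11/2 ≈ 5.500
Minimum mean = 2.000, attained e.g. along the cycle 1 → 1 with weight 2 and length 1. So λ(A) = 2/1 = 2.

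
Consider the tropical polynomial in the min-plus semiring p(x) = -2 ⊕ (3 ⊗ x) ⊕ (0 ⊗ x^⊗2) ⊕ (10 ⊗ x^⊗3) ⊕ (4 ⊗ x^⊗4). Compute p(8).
p(8) = -2

A tropical monomial a ⊗ x^⊗i evaluates to a + i · x. Evaluating each term at x = 8:
  Term 0 contributes -2 + 0 · 8 = -2
  Term 1 contributes 3 + 1 · 8 = 11
  Term 2 contributes 0 + 2 · 8 = 16
  Term 3 contributes 10 + 3 · 8 = 34
  Term 4 contributes 4 + 4 · 8 = 36
p(8) = ⊕ of these = min[-2, 11, 16, 34, 36] = -2.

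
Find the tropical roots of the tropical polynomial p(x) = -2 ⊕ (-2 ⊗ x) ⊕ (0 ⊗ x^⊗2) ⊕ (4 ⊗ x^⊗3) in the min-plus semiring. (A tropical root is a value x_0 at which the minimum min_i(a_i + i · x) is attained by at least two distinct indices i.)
Roots: {-4, -2, 0}

Each tropical root is a break point of the lower envelope of the lines y = a_i + i · x (there are 4 lines, with slopes 0, 1, ..., 3). Only the lines that attain the minimum somewhere contribute to roots; other lines are dominated. Here the surviving (envelope) indices are i = 3, i = 2, i = 1, i = 0.
Intersections between consecutive envelope lines give the roots: for adjacent envelope indices i < j the intersection is x = (a_i − a_j) / (j − i). Reading off the sorted break points: {-4, -2, 0}.
Verification: at each break x_0, at least two indices attain the minimum of min_i(a_i + i · x_0).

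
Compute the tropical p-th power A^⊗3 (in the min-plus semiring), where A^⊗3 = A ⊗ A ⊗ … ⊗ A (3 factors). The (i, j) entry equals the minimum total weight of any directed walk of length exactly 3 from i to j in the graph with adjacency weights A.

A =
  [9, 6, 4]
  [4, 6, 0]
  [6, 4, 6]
A^⊗3 =
  [12, 10, 8]
  [8, 10, 4]
  [10, 8, 10]

Each entry (A^⊗3)_ij equals the minimum over all length-3 walks i = v_0 → v_1 → … → v_3 = j of Σ_t A[v_t][v_{t+1}]. For example, for (i, j) = (0, 2) we minimise over 9 possible intermediate vertex sequences; the minimum is 8, attained along the walk 0 → 2 → 1 → 2.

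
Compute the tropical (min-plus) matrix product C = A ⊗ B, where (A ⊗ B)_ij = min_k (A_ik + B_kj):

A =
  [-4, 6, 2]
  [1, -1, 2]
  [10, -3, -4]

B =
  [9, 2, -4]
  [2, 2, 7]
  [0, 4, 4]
A ⊗ B =
  [2, -2, -8]
  [1, 1, -3]
  [-4, -1, 0]

Apply the min-plus product entry-by-entry:
  C[0][0] = min over k of (A[0][0] + B[0][0] = -4 + 9 = 5, A[0][1] + B[1][0] = 6 + 2 = 8, A[0][2] + B[2][0] = 2 + 0 = 2) = 2 (attained at k = 2)
  C[0][1] = min over k of (A[0][0] + B[0][1] = -4 + 2 = -2, A[0][1] + B[1][1] = 6 + 2 = 8, A[0][2] + B[2][1] = 2 + 4 = 6) = -2 (attained at k = 0)
  C[0][2] = min over k of (A[0][0] + B[0][2] = -4 + -4 = -8, A[0][1] + B[1][2] = 6 + 7 = 13, A[0][2] + B[2][2] = 2 + 4 = 6) = -8 (attained at k = 0)
  C[1][0] = min over k of (A[1][0] + B[0][0] = 1 + 9 = 10, A[1][1] + B[1][0] = -1 + 2 = 1, A[1][2] + B[2][0] = 2 + 0 = 2) = 1 (attained at k = 1)
  C[1][1] = min over k of (A[1][0] + B[0][1] = 1 + 2 = 3, A[1][1] + B[1][1] = -1 + 2 = 1, A[1][2] + B[2][1] = 2 + 4 = 6) = 1 (attained at k = 1)
  C[1][2] = min over k of (A[1][0] + B[0][2] = 1 + -4 = -3, A[1][1] + B[1][2] = -1 + 7 = 6, A[1][2] + B[2][2] = 2 + 4 = 6) = -3 (attained at k = 0)
  C[2][0] = min over k of (A[2][0] + B[0][0] = 10 + 9 = 19, A[2][1] + B[1][0] = -3 + 2 = -1, A[2][2] + B[2][0] = -4 + 0 = -4) = -4 (attained at k = 2)
  C[2][1] = min over k of (A[2][0] + B[0][1] = 10 + 2 = 12, A[2][1] + B[1][1] = -3 + 2 = -1, A[2][2] + B[2][1] = -4 + 4 = 0) = -1 (attained at k = 1)
  C[2][2] = min over k of (A[2][0] + B[0][2] = 10 + -4 = 6, A[2][1] + B[1][2] = -3 + 7 = 4, A[2][2] + B[2][2] = -4 + 4 = 0) = 0 (attained at k = 2)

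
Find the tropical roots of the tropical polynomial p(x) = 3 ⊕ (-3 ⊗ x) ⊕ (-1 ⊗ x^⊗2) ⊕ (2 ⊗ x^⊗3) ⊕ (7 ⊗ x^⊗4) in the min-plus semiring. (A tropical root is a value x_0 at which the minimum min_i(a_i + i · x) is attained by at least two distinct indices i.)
Roots: {-5, -3, -2, 6}

Each tropical root is a break point of the lower envelope of the lines y = a_i + i · x (there are 5 lines, with slopes 0, 1, ..., 4). Only the lines that attain the minimum somewhere contribute to roots; other lines are dominated. Here the surviving (envelope) indices are i = 4, i = 3, i = 2, i = 1, i = 0.
Intersections between consecutive envelope lines give the roots: for adjacent envelope indices i < j the intersection is x = (a_i − a_j) / (j − i). Reading off the sorted break points: {-5, -3, -2, 6}.
Verification: at each break x_0, at least two indices attain the minimum of min_i(a_i + i · x_0).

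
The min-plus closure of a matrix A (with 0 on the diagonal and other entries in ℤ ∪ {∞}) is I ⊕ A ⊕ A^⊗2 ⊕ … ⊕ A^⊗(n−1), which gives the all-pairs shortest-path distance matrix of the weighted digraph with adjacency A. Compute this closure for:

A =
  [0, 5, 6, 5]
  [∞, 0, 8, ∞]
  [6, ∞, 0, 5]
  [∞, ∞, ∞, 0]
Closure =
  [0, 5, 6, 5]
  [14, 0, 8, 13]
  [6, 11, 0, 5]
  [∞, ∞, ∞, 0]

This is the Floyd-Warshall all-pairs shortest-path computation. For each intermediate vertex k = 0, 1, …, 3, update dist[i][j] ← min(dist[i][j], dist[i][k] + dist[k][j]). The final matrix gives, for each (i, j), the minimum total weight of any directed path from i to j (possibly empty when i = j).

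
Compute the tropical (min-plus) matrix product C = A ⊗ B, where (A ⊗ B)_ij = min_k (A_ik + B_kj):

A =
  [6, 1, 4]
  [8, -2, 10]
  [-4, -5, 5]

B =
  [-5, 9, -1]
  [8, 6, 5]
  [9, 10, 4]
A ⊗ B =
  [1, 7, 5]
  [3, 4, 3]
  [-9, 1, -5]

Apply the min-plus product entry-by-entry:
  C[0][0] = min over k of (A[0][0] + B[0][0] = 6 + -5 = 1, A[0][1] + B[1][0] = 1 + 8 = 9, A[0][2] + B[2][0] = 4 + 9 = 13) = 1 (attained at k = 0)
  C[0][1] = min over k of (A[0][0] + B[0][1] = 6 + 9 = 15, A[0][1] + B[1][1] = 1 + 6 = 7, A[0][2] + B[2][1] = 4 + 10 = 14) = 7 (attained at k = 1)
  C[0][2] = min over k of (A[0][0] + B[0][2] = 6 + -1 = 5, A[0][1] + B[1][2] = 1 + 5 = 6, A[0][2] + B[2][2] = 4 + 4 = 8) = 5 (attained at k = 0)
  C[1][0] = min over k of (A[1][0] + B[0][0] = 8 + -5 = 3, A[1][1] + B[1][0] = -2 + 8 = 6, A[1][2] + B[2][0] = 10 + 9 = 19) = 3 (attained at k = 0)
  C[1][1] = min over k of (A[1][0] + B[0][1] = 8 + 9 = 17, A[1][1] + B[1][1] = -2 + 6 = 4, A[1][2] + B[2][1] = 10 + 10 = 20) = 4 (attained at k = 1)
  C[1][2] = min over k of (A[1][0] + B[0][2] = 8 + -1 = 7, A[1][1] + B[1][2] = -2 + 5 = 3, A[1][2] + B[2][2] = 10 + 4 = 14) = 3 (attained at k = 1)
  C[2][0] = min over k of (A[2][0] + B[0][0] = -4 + -5 = -9, A[2][1] + B[1][0] = -5 + 8 = 3, A[2][2] + B[2][0] = 5 + 9 = 14) = -9 (attained at k = 0)
  C[2][1] = min over k of (A[2][0] + B[0][1] = -4 + 9 = 5, A[2][1] + B[1][1] = -5 + 6 = 1, A[2][2] + B[2][1] = 5 + 10 = 15) = 1 (attained at k = 1)
  C[2][2] = min over k of (A[2][0] + B[0][2] = -4 + -1 = -5, A[2][1] + B[1][2] = -5 + 5 = 0, A[2][2] + B[2][2] = 5 + 4 = 9) = -5 (attained at k = 0)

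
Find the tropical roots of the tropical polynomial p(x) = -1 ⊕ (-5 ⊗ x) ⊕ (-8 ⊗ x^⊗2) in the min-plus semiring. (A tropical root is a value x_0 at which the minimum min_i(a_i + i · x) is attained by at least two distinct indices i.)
Roots: {3, 4}

Each tropical root is a break point of the lower envelope of the lines y = a_i + i · x (there are 3 lines, with slopes 0, 1, ..., 2). Only the lines that attain the minimum somewhere contribute to roots; other lines are dominated. Here the surviving (envelope) indices are i = 2, i = 1, i = 0.
Intersections between consecutive envelope lines give the roots: for adjacent envelope indices i < j the intersection is x = (a_i − a_j) / (j − i). Reading off the sorted break points: {3, 4}.
Verification: at each break x_0, at least two indices attain the minimum of min_i(a_i + i · x_0).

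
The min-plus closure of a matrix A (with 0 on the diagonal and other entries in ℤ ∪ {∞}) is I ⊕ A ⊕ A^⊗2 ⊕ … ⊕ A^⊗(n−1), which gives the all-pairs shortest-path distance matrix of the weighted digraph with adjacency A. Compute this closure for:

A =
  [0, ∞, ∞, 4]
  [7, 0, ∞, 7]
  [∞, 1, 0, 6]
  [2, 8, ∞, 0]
Closure =
  [0, 12, ∞, 4]
  [7, 0, ∞, 7]
  [8, 1, 0, 6]
  [2, 8, ∞, 0]

This is the Floyd-Warshall all-pairs shortest-path computation. For each intermediate vertex k = 0, 1, …, 3, update dist[i][j] ← min(dist[i][j], dist[i][k] + dist[k][j]). The final matrix gives, for each (i, j), the minimum total weight of any directed path from i to j (possibly empty when i = j).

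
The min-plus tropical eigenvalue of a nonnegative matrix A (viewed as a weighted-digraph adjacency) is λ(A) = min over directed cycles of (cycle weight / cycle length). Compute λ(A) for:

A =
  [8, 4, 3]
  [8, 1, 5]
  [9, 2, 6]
λ(A) = 1

Enumerate directed cycles and compute their means (weight / length). Sample:
  cycle 0 → 0: weight = 8, length = 1, mean = 8/1 ≈ 8.000
  cycle 1 → 1: weight = 1, length = 1, mean = 1/1 ≈ 1.000
  cycle 2 → 2: weight = 6, length = 1, mean = 6/1 ≈ 6.000
  cycle 0 → 1 → 0: weight = 12, length = 2, mean = 12/2 ≈ 6.000
  cycle 0 → 2 → 0: weight = 12, length = 2, mean = 12/2 ≈ 6.000
  cycle 1 → 0 → 1: weight = 12, length = 2, mean = 12/2 ≈ 6.000
Minimum mean = 1.000, attained e.g. along the cycle 1 → 1 with weight 1 and length 1. So λ(A) = 1/1 = 1.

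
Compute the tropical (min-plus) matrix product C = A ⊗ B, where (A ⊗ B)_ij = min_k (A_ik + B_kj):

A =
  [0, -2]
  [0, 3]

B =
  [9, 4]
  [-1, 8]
A ⊗ B =
  [-3, 4]
  [2, 4]

Apply the min-plus product entry-by-entry:
  C[0][0] = min over k of (A[0][0] + B[0][0] = 0 + 9 = 9, A[0][1] + B[1][0] = -2 + -1 = -3) = -3 (attained at k = 1)
  C[0][1] = min over k of (A[0][0] + B[0][1] = 0 + 4 = 4, A[0][1] + B[1][1] = -2 + 8 = 6) = 4 (attained at k = 0)
  C[1][0] = min over k of (A[1][0] + B[0][0] = 0 + 9 = 9, A[1][1] + B[1][0] = 3 + -1 = 2) = 2 (attained at k = 1)
  C[1][1] = min over k of (A[1][0] + B[0][1] = 0 + 4 = 4, A[1][1] + B[1][1] = 3 + 8 = 11) = 4 (attained at k = 0)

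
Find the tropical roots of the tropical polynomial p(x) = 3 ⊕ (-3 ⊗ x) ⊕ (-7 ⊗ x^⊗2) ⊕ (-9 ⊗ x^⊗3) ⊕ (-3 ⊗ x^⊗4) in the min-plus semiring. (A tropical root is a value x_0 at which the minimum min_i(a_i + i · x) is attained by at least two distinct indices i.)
Roots: {-6, 2, 4, 6}

Each tropical root is a break point of the lower envelope of the lines y = a_i + i · x (there are 5 lines, with slopes 0, 1, ..., 4). Only the lines that attain the minimum somewhere contribute to roots; other lines are dominated. Here the surviving (envelope) indices are i = 4, i = 3, i = 2, i = 1, i = 0.
Intersections between consecutive envelope lines give the roots: for adjacent envelope indices i < j the intersection is x = (a_i − a_j) / (j − i). Reading off the sorted break points: {-6, 2, 4, 6}.
Verification: at each break x_0, at least two indices attain the minimum of min_i(a_i + i · x_0).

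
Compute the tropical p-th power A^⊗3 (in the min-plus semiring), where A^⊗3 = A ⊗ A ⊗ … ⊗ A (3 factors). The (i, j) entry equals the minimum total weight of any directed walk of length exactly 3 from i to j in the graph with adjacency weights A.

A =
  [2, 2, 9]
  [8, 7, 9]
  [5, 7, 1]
A^⊗3 =
  [6, 6, 11]
  [12, 12, 11]
  [7, 8, 3]

Each entry (A^⊗3)_ij equals the minimum over all length-3 walks i = v_0 → v_1 → … → v_3 = j of Σ_t A[v_t][v_{t+1}]. For example, for (i, j) = (0, 2) we minimise over 9 possible intermediate vertex sequences; the minimum is 11, attained along the walk 0 → 2 → 2 → 2.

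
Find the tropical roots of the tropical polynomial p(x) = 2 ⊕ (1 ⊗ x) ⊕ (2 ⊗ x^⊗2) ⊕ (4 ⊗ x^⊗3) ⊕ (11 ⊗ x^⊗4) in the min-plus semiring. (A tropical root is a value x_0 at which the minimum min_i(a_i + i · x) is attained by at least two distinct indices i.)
Roots: {-7, -2, -1, 1}

Each tropical root is a break point of the lower envelope of the lines y = a_i + i · x (there are 5 lines, with slopes 0, 1, ..., 4). Only the lines that attain the minimum somewhere contribute to roots; other lines are dominated. Here the surviving (envelope) indices are i = 4, i = 3, i = 2, i = 1, i = 0.
Intersections between consecutive envelope lines give the roots: for adjacent envelope indices i < j the intersection is x = (a_i − a_j) / (j − i). Reading off the sorted break points: {-7, -2, -1, 1}.
Verification: at each break x_0, at least two indices attain the minimum of min_i(a_i + i · x_0).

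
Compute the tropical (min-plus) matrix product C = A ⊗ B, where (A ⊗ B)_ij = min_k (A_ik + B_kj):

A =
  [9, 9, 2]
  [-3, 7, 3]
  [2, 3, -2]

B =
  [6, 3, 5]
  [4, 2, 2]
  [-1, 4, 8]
A ⊗ B =
  [1, 6, 10]
  [2, 0, 2]
  [-3, 2, 5]

Apply the min-plus product entry-by-entry:
  C[0][0] = min over k of (A[0][0] + B[0][0] = 9 + 6 = 15, A[0][1] + B[1][0] = 9 + 4 = 13, A[0][2] + B[2][0] = 2 + -1 = 1) = 1 (attained at k = 2)
  C[0][1] = min over k of (A[0][0] + B[0][1] = 9 + 3 = 12, A[0][1] + B[1][1] = 9 + 2 = 11, A[0][2] + B[2][1] = 2 + 4 = 6) = 6 (attained at k = 2)
  C[0][2] = min over k of (A[0][0] + B[0][2] = 9 + 5 = 14, A[0][1] + B[1][2] = 9 + 2 = 11, A[0][2] + B[2][2] = 2 + 8 = 10) = 10 (attained at k = 2)
  C[1][0] = min over k of (A[1][0] + B[0][0] = -3 + 6 = 3, A[1][1] + B[1][0] = 7 + 4 = 11, A[1][2] + B[2][0] = 3 + -1 = 2) = 2 (attained at k = 2)
  C[1][1] = min over k of (A[1][0] + B[0][1] = -3 + 3 = 0, A[1][1] + B[1][1] = 7 + 2 = 9, A[1][2] + B[2][1] = 3 + 4 = 7) = 0 (attained at k = 0)
  C[1][2] = min over k of (A[1][0] + B[0][2] = -3 + 5 = 2, A[1][1] + B[1][2] = 7 + 2 = 9, A[1][2] + B[2][2] = 3 + 8 = 11) = 2 (attained at k = 0)
  C[2][0] = min over k of (A[2][0] + B[0][0] = 2 + 6 = 8, A[2][1] + B[1][0] = 3 + 4 = 7, A[2][2] + B[2][0] = -2 + -1 = -3) = -3 (attained at k = 2)
  C[2][1] = min over k of (A[2][0] + B[0][1] = 2 + 3 = 5, A[2][1] + B[1][1] = 3 + 2 = 5, A[2][2] + B[2][1] = -2 + 4 = 2) = 2 (attained at k = 2)
  C[2][2] = min over k of (A[2][0] + B[0][2] = 2 + 5 = 7, A[2][1] + B[1][2] = 3 + 2 = 5, A[2][2] + B[2][2] = -2 + 8 = 6) = 5 (attained at k = 1)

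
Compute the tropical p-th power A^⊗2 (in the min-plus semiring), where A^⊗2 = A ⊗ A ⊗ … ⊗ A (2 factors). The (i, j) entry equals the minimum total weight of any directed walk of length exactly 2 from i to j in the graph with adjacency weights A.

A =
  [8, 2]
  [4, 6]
A^⊗2 =
  [6, 8]
  [10, 6]

Each entry (A^⊗2)_ij equals the minimum over all length-2 walks i = v_0 → v_1 → … → v_2 = j of Σ_t A[v_t][v_{t+1}]. For example, for (i, j) = (0, 1) we minimise over 2 possible intermediate vertex sequences; the minimum is 8, attained along the walk 0 → 1 → 1.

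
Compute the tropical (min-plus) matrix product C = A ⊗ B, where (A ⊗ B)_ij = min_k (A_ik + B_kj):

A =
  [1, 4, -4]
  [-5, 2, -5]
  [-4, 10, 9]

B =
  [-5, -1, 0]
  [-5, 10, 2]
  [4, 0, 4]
A ⊗ B =
  [-4, -4, 0]
  [-10, -6, -5]
  [-9, -5, -4]

Apply the min-plus product entry-by-entry:
  C[0][0] = min over k of (A[0][0] + B[0][0] = 1 + -5 = -4, A[0][1] + B[1][0] = 4 + -5 = -1, A[0][2] + B[2][0] = -4 + 4 = 0) = -4 (attained at k = 0)
  C[0][1] = min over k of (A[0][0] + B[0][1] = 1 + -1 = 0, A[0][1] + B[1][1] = 4 + 10 = 14, A[0][2] + B[2][1] = -4 + 0 = -4) = -4 (attained at k = 2)
  C[0][2] = min over k of (A[0][0] + B[0][2] = 1 + 0 = 1, A[0][1] + B[1][2] = 4 + 2 = 6, A[0][2] + B[2][2] = -4 + 4 = 0) = 0 (attained at k = 2)
  C[1][0] = min over k of (A[1][0] + B[0][0] = -5 + -5 = -10, A[1][1] + B[1][0] = 2 + -5 = -3, A[1][2] + B[2][0] = -5 + 4 = -1) = -10 (attained at k = 0)
  C[1][1] = min over k of (A[1][0] + B[0][1] = -5 + -1 = -6, A[1][1] + B[1][1] = 2 + 10 = 12, A[1][2] + B[2][1] = -5 + 0 = -5) = -6 (attained at k = 0)
  C[1][2] = min over k of (A[1][0] + B[0][2] = -5 + 0 = -5, A[1][1] + B[1][2] = 2 + 2 = 4, A[1][2] + B[2][2] = -5 + 4 = -1) = -5 (attained at k = 0)
  C[2][0] = min over k of (A[2][0] + B[0][0] = -4 + -5 = -9, A[2][1] + B[1][0] = 10 + -5 = 5, A[2][2] + B[2][0] = 9 + 4 = 13) = -9 (attained at k = 0)
  C[2][1] = min over k of (A[2][0] + B[0][1] = -4 + -1 = -5, A[2][1] + B[1][1] = 10 + 10 = 20, A[2][2] + B[2][1] = 9 + 0 = 9) = -5 (attained at k = 0)
  C[2][2] = min over k of (A[2][0] + B[0][2] = -4 + 0 = -4, A[2][1] + B[1][2] = 10 + 2 = 12, A[2][2] + B[2][2] = 9 + 4 = 13) = -4 (attained at k = 0)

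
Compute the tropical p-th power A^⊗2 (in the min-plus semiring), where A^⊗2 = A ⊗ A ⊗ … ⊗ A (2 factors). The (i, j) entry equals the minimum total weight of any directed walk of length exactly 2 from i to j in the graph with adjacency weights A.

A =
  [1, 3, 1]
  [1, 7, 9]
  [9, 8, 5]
A^⊗2 =
  [2, 4, 2]
  [2, 4, 2]
  [9, 12, 10]

Each entry (A^⊗2)_ij equals the minimum over all length-2 walks i = v_0 → v_1 → … → v_2 = j of Σ_t A[v_t][v_{t+1}]. For example, for (i, j) = (0, 2) we minimise over 3 possible intermediate vertex sequences; the minimum is 2, attained along the walk 0 → 0 → 2.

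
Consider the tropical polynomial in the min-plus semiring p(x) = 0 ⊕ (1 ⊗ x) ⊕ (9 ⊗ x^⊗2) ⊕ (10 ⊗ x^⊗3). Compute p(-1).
p(-1) = 0

A tropical monomial a ⊗ x^⊗i evaluates to a + i · x. Evaluating each term at x = -1:
  Term 0 contributes 0 + 0 · -1 = 0
  Term 1 contributes 1 + 1 · -1 = 0
  Term 2 contributes 9 + 2 · -1 = 7
  Term 3 contributes 10 + 3 · -1 = 7
p(-1) = ⊕ of these = min[0, 0, 7, 7] = 0.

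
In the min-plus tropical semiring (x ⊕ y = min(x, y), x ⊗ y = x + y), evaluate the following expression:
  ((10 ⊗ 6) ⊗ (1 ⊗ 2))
((10 ⊗ 6) ⊗ (1 ⊗ 2)) = 19

Expand innermost to outermost. Recall ⊕ takes the minimum of its arguments and ⊗ takes their sum. Working out the expression ((10 ⊗ 6) ⊗ (1 ⊗ 2)) gives 19.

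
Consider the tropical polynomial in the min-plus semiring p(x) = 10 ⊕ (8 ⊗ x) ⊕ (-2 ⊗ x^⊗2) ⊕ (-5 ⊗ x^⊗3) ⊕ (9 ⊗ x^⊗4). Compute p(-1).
p(-1) = -8

A tropical monomial a ⊗ x^⊗i evaluates to a + i · x. Evaluating each term at x = -1:
  Term 0 contributes 10 + 0 · -1 = 10
  Term 1 contributes 8 + 1 · -1 = 7
  Term 2 contributes -2 + 2 · -1 = -4
  Term 3 contributes -5 + 3 · -1 = -8
  Term 4 contributes 9 + 4 · -1 = 5
p(-1) = ⊕ of these = min[10, 7, -4, -8, 5] = -8.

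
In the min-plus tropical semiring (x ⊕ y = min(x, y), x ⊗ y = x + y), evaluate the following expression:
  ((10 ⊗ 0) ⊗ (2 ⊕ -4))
((10 ⊗ 0) ⊗ (2 ⊕ -4)) = 6

Expand innermost to outermost. Recall ⊕ takes the minimum of its arguments and ⊗ takes their sum. Working out the expression ((10 ⊗ 0) ⊗ (2 ⊕ -4)) gives 6.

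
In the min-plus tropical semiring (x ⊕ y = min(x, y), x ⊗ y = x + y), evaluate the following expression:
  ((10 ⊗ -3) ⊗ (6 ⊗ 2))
((10 ⊗ -3) ⊗ (6 ⊗ 2)) = 15

Expand innermost to outermost. Recall ⊕ takes the minimum of its arguments and ⊗ takes their sum. Working out the expression ((10 ⊗ -3) ⊗ (6 ⊗ 2)) gives 15.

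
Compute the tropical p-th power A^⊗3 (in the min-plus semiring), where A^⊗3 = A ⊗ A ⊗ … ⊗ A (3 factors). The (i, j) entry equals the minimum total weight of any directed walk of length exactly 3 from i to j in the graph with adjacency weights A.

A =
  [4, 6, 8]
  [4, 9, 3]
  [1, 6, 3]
A^⊗3 =
  [10, 14, 12]
  [7, 10, 9]
  [7, 10, 9]

Each entry (A^⊗3)_ij equals the minimum over all length-3 walks i = v_0 → v_1 → … → v_3 = j of Σ_t A[v_t][v_{t+1}]. For example, for (i, j) = (0, 2) we minimise over 9 possible intermediate vertex sequences; the minimum is 12, attained along the walk 0 → 1 → 2 → 2.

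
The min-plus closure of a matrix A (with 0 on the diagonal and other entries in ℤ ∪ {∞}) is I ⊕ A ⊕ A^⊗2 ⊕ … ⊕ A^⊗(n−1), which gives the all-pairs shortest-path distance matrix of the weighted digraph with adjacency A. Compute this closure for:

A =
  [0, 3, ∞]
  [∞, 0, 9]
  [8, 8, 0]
Closure =
  [0, 3, 12]
  [17, 0, 9]
  [8, 8, 0]

This is the Floyd-Warshall all-pairs shortest-path computation. For each intermediate vertex k = 0, 1, …, 2, update dist[i][j] ← min(dist[i][j], dist[i][k] + dist[k][j]). The final matrix gives, for each (i, j), the minimum total weight of any directed path from i to j (possibly empty when i = j).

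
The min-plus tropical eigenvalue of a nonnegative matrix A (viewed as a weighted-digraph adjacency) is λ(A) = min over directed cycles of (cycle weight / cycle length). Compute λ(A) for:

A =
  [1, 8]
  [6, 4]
λ(A) = 1

Enumerate directed cycles and compute their means (weight / length). Sample:
  cycle 0 → 0: weight = 1, length = 1, mean = 1/1 ≈ 1.000
  cycle 1 → 1: weight = 4, length = 1, mean = 4/1 ≈ 4.000
  cycle 0 → 1 → 0: weight = 14, length = 2, mean = 14/2 ≈ 7.000
  cycle 1 → 0 → 1: weight = 14, length = 2, mean = 14/2 ≈ 7.000
Minimum mean = 1.000, attained e.g. along the cycle 0 → 0 with weight 1 and length 1. So λ(A) = 1/1 = 1.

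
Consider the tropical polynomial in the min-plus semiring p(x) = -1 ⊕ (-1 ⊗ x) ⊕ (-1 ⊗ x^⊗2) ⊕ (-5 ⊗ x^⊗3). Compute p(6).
p(6) = -1

A tropical monomial a ⊗ x^⊗i evaluates to a + i · x. Evaluating each term at x = 6:
  Term 0 contributes -1 + 0 · 6 = -1
  Term 1 contributes -1 + 1 · 6 = 5
  Term 2 contributes -1 + 2 · 6 = 11
  Term 3 contributes -5 + 3 · 6 = 13
p(6) = ⊕ of these = min[-1, 5, 11, 13] = -1.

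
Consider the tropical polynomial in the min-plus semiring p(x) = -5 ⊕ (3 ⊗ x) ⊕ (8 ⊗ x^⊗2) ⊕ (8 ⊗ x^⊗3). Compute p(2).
p(2) = -5

A tropical monomial a ⊗ x^⊗i evaluates to a + i · x. Evaluating each term at x = 2:
  Term 0 contributes -5 + 0 · 2 = -5
  Term 1 contributes 3 + 1 · 2 = 5
  Term 2 contributes 8 + 2 · 2 = 12
  Term 3 contributes 8 + 3 · 2 = 14
p(2) = ⊕ of these = min[-5, 5, 12, 14] = -5.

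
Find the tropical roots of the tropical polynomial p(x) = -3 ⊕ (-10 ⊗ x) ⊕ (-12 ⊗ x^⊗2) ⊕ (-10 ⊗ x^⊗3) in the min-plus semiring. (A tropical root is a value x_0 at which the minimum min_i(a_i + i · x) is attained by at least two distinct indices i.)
Roots: {-2, 2, 7}

Each tropical root is a break point of the lower envelope of the lines y = a_i + i · x (there are 4 lines, with slopes 0, 1, ..., 3). Only the lines that attain the minimum somewhere contribute to roots; other lines are dominated. Here the surviving (envelope) indices are i = 3, i = 2, i = 1, i = 0.
Intersections between consecutive envelope lines give the roots: for adjacent envelope indices i < j the intersection is x = (a_i − a_j) / (j − i). Reading off the sorted break points: {-2, 2, 7}.
Verification: at each break x_0, at least two indices attain the minimum of min_i(a_i + i · x_0).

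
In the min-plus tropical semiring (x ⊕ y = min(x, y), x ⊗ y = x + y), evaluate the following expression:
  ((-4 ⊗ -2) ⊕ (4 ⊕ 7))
((-4 ⊗ -2) ⊕ (4 ⊕ 7)) = -6

Expand innermost to outermost. Recall ⊕ takes the minimum of its arguments and ⊗ takes their sum. Working out the expression ((-4 ⊗ -2) ⊕ (4 ⊕ 7)) gives -6.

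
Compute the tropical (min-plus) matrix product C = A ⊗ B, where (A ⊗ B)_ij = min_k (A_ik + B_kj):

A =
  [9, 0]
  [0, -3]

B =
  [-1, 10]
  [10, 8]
A ⊗ B =
  [8, 8]
  [-1, 5]

Apply the min-plus product entry-by-entry:
  C[0][0] = min over k of (A[0][0] + B[0][0] = 9 + -1 = 8, A[0][1] + B[1][0] = 0 + 10 = 10) = 8 (attained at k = 0)
  C[0][1] = min over k of (A[0][0] + B[0][1] = 9 + 10 = 19, A[0][1] + B[1][1] = 0 + 8 = 8) = 8 (attained at k = 1)
  C[1][0] = min over k of (A[1][0] + B[0][0] = 0 + -1 = -1, A[1][1] + B[1][0] = -3 + 10 = 7) = -1 (attained at k = 0)
  C[1][1] = min over k of (A[1][0] + B[0][1] = 0 + 10 = 10, A[1][1] + B[1][1] = -3 + 8 = 5) = 5 (attained at k = 1)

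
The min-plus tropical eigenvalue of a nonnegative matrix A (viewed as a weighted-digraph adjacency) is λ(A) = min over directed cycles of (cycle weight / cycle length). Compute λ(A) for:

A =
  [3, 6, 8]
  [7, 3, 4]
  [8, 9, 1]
λ(A) = 1

Enumerate directed cycles and compute their means (weight / length). Sample:
  cycle 0 → 0: weight = 3, length = 1, mean = 3/1 ≈ 3.000
  cycle 1 → 1: weight = 3, length = 1, mean = 3/1 ≈ 3.000
  cycle 2 → 2: weight = 1, length = 1, mean = 1/1 ≈ 1.000
  cycle 0 → 1 → 0: weight = 13, length = 2, mean = 13/2 ≈ 6.500
  cycle 0 → 2 → 0: weight = 16, length = 2, mean = 16/2 ≈ 8.000
  cycle 1 → 0 → 1: weight = 13, length = 2, mean = 13/2 ≈ 6.500
Minimum mean = 1.000, attained e.g. along the cycle 2 → 2 with weight 1 and length 1. So λ(A) = 1/1 = 1.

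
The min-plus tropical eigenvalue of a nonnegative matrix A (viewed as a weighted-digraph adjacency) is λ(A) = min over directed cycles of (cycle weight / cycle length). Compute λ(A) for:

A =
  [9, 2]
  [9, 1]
λ(A) = 1

Enumerate directed cycles and compute their means (weight / length). Sample:
  cycle 0 → 0: weight = 9, length = 1, mean = 9/1 ≈ 9.000
  cycle 1 → 1: weight = 1, length = 1, mean = 1/1 ≈ 1.000
  cycle 0 → 1 → 0: weight = 11, length = 2, mean = 11/2 ≈ 5.500
  cycle 1 → 0 → 1: weight = 11, length = 2, mean = 11/2 ≈ 5.500
Minimum mean = 1.000, attained e.g. along the cycle 1 → 1 with weight 1 and length 1. So λ(A) = 1/1 = 1.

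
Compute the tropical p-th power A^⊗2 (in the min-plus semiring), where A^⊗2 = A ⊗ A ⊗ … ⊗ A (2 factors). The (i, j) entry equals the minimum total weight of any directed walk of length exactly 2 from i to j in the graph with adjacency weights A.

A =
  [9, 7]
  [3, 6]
A^⊗2 =
  [10, 13]
  [9, 10]

Each entry (A^⊗2)_ij equals the minimum over all length-2 walks i = v_0 → v_1 → … → v_2 = j of Σ_t A[v_t][v_{t+1}]. For example, for (i, j) = (0, 1) we minimise over 2 possible intermediate vertex sequences; the minimum is 13, attained along the walk 0 → 1 → 1.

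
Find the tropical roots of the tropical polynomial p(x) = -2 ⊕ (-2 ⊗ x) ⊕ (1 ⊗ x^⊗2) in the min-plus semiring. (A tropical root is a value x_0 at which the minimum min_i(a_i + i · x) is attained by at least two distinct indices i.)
Roots: {-3, 0}

Each tropical root is a break point of the lower envelope of the lines y = a_i + i · x (there are 3 lines, with slopes 0, 1, ..., 2). Only the lines that attain the minimum somewhere contribute to roots; other lines are dominated. Here the surviving (envelope) indices are i = 2, i = 1, i = 0.
Intersections between consecutive envelope lines give the roots: for adjacent envelope indices i < j the intersection is x = (a_i − a_j) / (j − i). Reading off the sorted break points: {-3, 0}.
Verification: at each break x_0, at least two indices attain the minimum of min_i(a_i + i · x_0).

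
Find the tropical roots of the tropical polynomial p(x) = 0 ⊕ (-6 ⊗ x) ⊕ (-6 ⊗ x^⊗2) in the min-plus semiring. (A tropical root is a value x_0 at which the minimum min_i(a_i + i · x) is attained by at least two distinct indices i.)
Roots: {0, 6}

Each tropical root is a break point of the lower envelope of the lines y = a_i + i · x (there are 3 lines, with slopes 0, 1, ..., 2). Only the lines that attain the minimum somewhere contribute to roots; other lines are dominated. Here the surviving (envelope) indices are i = 2, i = 1, i = 0.
Intersections between consecutive envelope lines give the roots: for adjacent envelope indices i < j the intersection is x = (a_i − a_j) / (j − i). Reading off the sorted break points: {0, 6}.
Verification: at each break x_0, at least two indices attain the minimum of min_i(a_i + i · x_0).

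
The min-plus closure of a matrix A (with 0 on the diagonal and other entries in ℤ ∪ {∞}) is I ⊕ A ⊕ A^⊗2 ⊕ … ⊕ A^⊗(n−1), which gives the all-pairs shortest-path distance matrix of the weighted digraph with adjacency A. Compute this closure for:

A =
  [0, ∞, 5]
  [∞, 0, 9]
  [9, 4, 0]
Closure =
  [0, 9, 5]
  [18, 0, 9]
  [9, 4, 0]

This is the Floyd-Warshall all-pairs shortest-path computation. For each intermediate vertex k = 0, 1, …, 2, update dist[i][j] ← min(dist[i][j], dist[i][k] + dist[k][j]). The final matrix gives, for each (i, j), the minimum total weight of any directed path from i to j (possibly empty when i = j).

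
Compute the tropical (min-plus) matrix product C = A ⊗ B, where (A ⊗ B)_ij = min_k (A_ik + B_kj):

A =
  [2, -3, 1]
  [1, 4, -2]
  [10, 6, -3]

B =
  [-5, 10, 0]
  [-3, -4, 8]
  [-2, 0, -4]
A ⊗ B =
  [-6, -7, -3]
  [-4, -2, -6]
  [-5, -3, -7]

Apply the min-plus product entry-by-entry:
  C[0][0] = min over k of (A[0][0] + B[0][0] = 2 + -5 = -3, A[0][1] + B[1][0] = -3 + -3 = -6, A[0][2] + B[2][0] = 1 + -2 = -1) = -6 (attained at k = 1)
  C[0][1] = min over k of (A[0][0] + B[0][1] = 2 + 10 = 12, A[0][1] + B[1][1] = -3 + -4 = -7, A[0][2] + B[2][1] = 1 + 0 = 1) = -7 (attained at k = 1)
  C[0][2] = min over k of (A[0][0] + B[0][2] = 2 + 0 = 2, A[0][1] + B[1][2] = -3 + 8 = 5, A[0][2] + B[2][2] = 1 + -4 = -3) = -3 (attained at k = 2)
  C[1][0] = min over k of (A[1][0] + B[0][0] = 1 + -5 = -4, A[1][1] + B[1][0] = 4 + -3 = 1, A[1][2] + B[2][0] = -2 + -2 = -4) = -4 (attained at k = 0)
  C[1][1] = min over k of (A[1][0] + B[0][1] = 1 + 10 = 11, A[1][1] + B[1][1] = 4 + -4 = 0, A[1][2] + B[2][1] = -2 + 0 = -2) = -2 (attained at k = 2)
  C[1][2] = min over k of (A[1][0] + B[0][2] = 1 + 0 = 1, A[1][1] + B[1][2] = 4 + 8 = 12, A[1][2] + B[2][2] = -2 + -4 = -6) = -6 (attained at k = 2)
  C[2][0] = min over k of (A[2][0] + B[0][0] = 10 + -5 = 5, A[2][1] + B[1][0] = 6 + -3 = 3, A[2][2] + B[2][0] = -3 + -2 = -5) = -5 (attained at k = 2)
  C[2][1] = min over k of (A[2][0] + B[0][1] = 10 + 10 = 20, A[2][1] + B[1][1] = 6 + -4 = 2, A[2][2] + B[2][1] = -3 + 0 = -3) = -3 (attained at k = 2)
  C[2][2] = min over k of (A[2][0] + B[0][2] = 10 + 0 = 10, A[2][1] + B[1][2] = 6 + 8 = 14, A[2][2] + B[2][2] = -3 + -4 = -7) = -7 (attained at k = 2)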